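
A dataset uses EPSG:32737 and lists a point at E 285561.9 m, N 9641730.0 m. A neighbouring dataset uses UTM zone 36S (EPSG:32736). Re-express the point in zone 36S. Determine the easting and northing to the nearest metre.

UTM 37S → geographic: φ = -3.23949959°, λ = 37.07020030°.
UTM 36S (λ₀ = 33°) forward: E = 952573.415 m, N = 9641024.570 m.

E 952573 m, N 9641025 m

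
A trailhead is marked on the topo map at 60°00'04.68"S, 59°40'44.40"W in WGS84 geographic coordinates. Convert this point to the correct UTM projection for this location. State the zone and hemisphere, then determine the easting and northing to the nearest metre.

Zone 21S: E 350605 m, N 3345418 m

Longitude -59.6790° lies in the 6° band [-60°, -54°), giving zone 21; latitude is south of the equator, so 21S.
Zone 21 central meridian λ₀ = 6×21 − 183 = -57°; Δλ = -2.6790°.
Transverse Mercator on WGS84 with k₀ = 0.9996 gives E = 350604.671 m, N = 3345418.426 m.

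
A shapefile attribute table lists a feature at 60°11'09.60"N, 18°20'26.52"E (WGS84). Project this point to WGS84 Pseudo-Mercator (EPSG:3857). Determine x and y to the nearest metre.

Web Mercator is spherical with R = a = 6378137 m.
x = R·λ = 6378137 × 0.320105602 = 2041677.385 m.
y = R·ln tan(π/4 + φ/2) = 6378137 × 1.323468855 = 8441265.674 m.

x 2041677 m, y 8441266 m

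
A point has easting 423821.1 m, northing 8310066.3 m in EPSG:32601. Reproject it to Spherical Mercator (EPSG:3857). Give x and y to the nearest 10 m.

x -19994580 m, y 12873840 m

Unproject from UTM 1N (λ₀ = -177°) → φ = 74.86360002°, λ = -179.61440044°.
Web Mercator (R = 6378137 m): x = -19994583.596 m, y = 12873835.759 m.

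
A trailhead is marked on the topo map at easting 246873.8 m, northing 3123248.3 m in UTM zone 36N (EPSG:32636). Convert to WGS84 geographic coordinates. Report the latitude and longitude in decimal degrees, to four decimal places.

Zone 36N: λ₀ = 33°, k₀ = 0.9996, false easting 500000 m.
Meridian distance M = (N − FN)/k₀ = 3124498.1 m.
Inverse transverse Mercator on WGS84 gives φ = 28.21079997°, λ = 30.42100028°.

lat 28.2108°, lon 30.4210°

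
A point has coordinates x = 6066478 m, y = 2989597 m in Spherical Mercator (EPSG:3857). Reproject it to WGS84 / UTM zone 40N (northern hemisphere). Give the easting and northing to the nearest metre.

Web Mercator inverse (R = 6378137 m) → φ = 25.92340166°, λ = 54.49609908°.
UTM 40N forward: E = 249203.490 m, N = 2869597.829 m.

E 249203 m, N 2869598 m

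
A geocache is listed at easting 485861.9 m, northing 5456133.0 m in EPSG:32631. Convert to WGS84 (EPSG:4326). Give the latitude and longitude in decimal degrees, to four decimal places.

lat 49.2578°, lon 2.8057°

Zone 31N: λ₀ = 3°, k₀ = 0.9996, false easting 500000 m.
Meridian distance M = (N − FN)/k₀ = 5458316.3 m.
Inverse transverse Mercator on WGS84 gives φ = 49.25780009°, λ = 2.80569996°.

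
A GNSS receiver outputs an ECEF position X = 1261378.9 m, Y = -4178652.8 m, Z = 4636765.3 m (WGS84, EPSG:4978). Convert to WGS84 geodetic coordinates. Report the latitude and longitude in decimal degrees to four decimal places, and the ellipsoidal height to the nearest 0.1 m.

lat 46.9220°, lon -73.2029°, h 1257.7 m

λ = atan2(Y, X) = -73.20289982°; p = √(X²+Y²) = 4364884.4 m.
Bowring's method on WGS84 (a = 6378137 m, b = 6356752.314 m) gives φ = 46.92199996°, h = 1257.65003 m.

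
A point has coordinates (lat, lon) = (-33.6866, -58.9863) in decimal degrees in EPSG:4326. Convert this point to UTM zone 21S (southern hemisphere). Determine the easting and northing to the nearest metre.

Zone 21 central meridian λ₀ = 6×21 − 183 = -57°; Δλ = -1.9863°.
Transverse Mercator on WGS84 with k₀ = 0.9996 gives E = 315884.309 m, N = 6270821.764 m.

E 315884 m, N 6270822 m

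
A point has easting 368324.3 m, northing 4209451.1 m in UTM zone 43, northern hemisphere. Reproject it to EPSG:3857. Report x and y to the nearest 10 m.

x 8181960 m, y 4582700 m

Unproject from UTM 43N (λ₀ = 75°) → φ = 38.02319987°, λ = 73.49980014°.
Web Mercator (R = 6378137 m): x = 8181960.325 m, y = 4582703.695 m.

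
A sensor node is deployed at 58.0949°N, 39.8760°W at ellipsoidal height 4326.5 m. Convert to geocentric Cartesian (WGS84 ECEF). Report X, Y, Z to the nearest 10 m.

WGS84: a = 6378137 m, e² = 0.006694380; N(φ) = a/√(1−e²sin²φ) = 6393578.426 m.
X = (N+h)·cosφ·cosλ = 2594986.514 m; Y = (N+h)·cosφ·sinλ = -2167899.245 m; Z = (N(1−e²)+h)·sinφ = 5395004.320 m.

X 2594990 m, Y -2167900 m, Z 5395000 m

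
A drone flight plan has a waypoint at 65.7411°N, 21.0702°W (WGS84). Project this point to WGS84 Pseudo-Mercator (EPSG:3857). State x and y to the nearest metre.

x -2345524 m, y 9806345 m

Web Mercator is spherical with R = a = 6378137 m.
x = R·λ = 6378137 × -0.367744364 = -2345523.935 m.
y = R·ln tan(π/4 + φ/2) = 6378137 × 1.537493572 = 9806344.641 m.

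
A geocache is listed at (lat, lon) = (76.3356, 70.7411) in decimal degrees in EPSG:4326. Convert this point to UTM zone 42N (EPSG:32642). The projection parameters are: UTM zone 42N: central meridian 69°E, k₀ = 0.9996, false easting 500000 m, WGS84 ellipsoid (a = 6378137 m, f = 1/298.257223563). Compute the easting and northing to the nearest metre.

E 545907 m, N 8473311 m

Zone 42 central meridian λ₀ = 6×42 − 183 = 69°; Δλ = +1.7411°.
Transverse Mercator on WGS84 with k₀ = 0.9996 gives E = 545907.316 m, N = 8473311.063 m.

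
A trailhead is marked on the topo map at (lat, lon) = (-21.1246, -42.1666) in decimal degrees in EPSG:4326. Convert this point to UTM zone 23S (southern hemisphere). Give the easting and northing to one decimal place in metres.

Zone 23 central meridian λ₀ = 6×23 − 183 = -45°; Δλ = +2.8334°.
Transverse Mercator on WGS84 with k₀ = 0.9996 gives E = 794316.229 m, N = 7661438.238 m.

E 794316.2 m, N 7661438.2 m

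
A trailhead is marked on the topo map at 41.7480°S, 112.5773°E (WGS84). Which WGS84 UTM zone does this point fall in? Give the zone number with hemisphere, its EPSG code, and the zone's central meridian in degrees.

UTM zone = ⌊(λ + 180)/6⌋ + 1; 112.5773° ∈ [108°, 114°) → zone 49.
Hemisphere: S (φ < 0).
Central meridian λ₀ = 6×49 − 183 = 111°.
EPSG code: 32749.

Zone 49S (EPSG:32749), central meridian 111°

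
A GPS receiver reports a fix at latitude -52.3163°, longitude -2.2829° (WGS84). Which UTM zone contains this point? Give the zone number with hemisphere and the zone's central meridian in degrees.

Zone 30S, central meridian -3°

UTM zone = ⌊(λ + 180)/6⌋ + 1; -2.2829° ∈ [-6°, 0°) → zone 30.
Hemisphere: S (φ < 0).
Central meridian λ₀ = 6×30 − 183 = -3°.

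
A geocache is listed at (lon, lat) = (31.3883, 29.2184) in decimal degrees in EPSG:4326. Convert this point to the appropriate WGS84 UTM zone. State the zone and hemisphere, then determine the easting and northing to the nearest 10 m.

Longitude 31.3883° lies in the 6° band [30°, 36°), giving zone 36; latitude is north of the equator, so 36N.
Zone 36 central meridian λ₀ = 6×36 − 183 = 33°; Δλ = -1.6117°.
Transverse Mercator on WGS84 with k₀ = 0.9996 gives E = 343340.757 m, N = 3233258.593 m.

Zone 36N: E 343340 m, N 3233260 m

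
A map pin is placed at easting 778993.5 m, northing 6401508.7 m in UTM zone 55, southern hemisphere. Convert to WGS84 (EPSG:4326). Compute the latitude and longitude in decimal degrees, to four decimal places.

Zone 55S: λ₀ = 147°, k₀ = 0.9996, false easting 500000 m, false northing 10000000 m.
Meridian distance M = (N − FN)/k₀ = -3599931.3 m.
Inverse transverse Mercator on WGS84 gives φ = -32.48869980°, λ = 149.96900027°.

lat -32.4887°, lon 149.9690°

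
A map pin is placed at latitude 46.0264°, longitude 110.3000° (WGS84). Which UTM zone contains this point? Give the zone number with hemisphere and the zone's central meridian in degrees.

Zone 49N, central meridian 111°

UTM zone = ⌊(λ + 180)/6⌋ + 1; 110.3000° ∈ [108°, 114°) → zone 49.
Hemisphere: N (φ ≥ 0).
Central meridian λ₀ = 6×49 − 183 = 111°.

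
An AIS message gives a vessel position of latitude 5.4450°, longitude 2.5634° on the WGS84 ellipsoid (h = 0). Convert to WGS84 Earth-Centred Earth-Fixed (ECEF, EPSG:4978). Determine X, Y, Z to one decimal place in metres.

WGS84: a = 6378137 m, e² = 0.006694380; N(φ) = a/√(1−e²sin²φ) = 6378329.237 m.
X = (N+h)·cosφ·cosλ = 6343194.872 m; Y = (N+h)·cosφ·sinλ = 283982.583 m; Z = (N(1−e²)+h)·sinφ = 601189.204 m.

X 6343194.9 m, Y 283982.6 m, Z 601189.2 m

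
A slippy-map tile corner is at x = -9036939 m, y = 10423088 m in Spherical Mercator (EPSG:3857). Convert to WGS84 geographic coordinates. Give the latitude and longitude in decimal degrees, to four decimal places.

lat 67.9194°, lon -81.1802°

R = 6378137 m. λ = x/R = -81.18020425°.
φ = 2·arctan(exp(y/R)) − 90° = 2·arctan(5.12531) − 90° = 67.91940165°.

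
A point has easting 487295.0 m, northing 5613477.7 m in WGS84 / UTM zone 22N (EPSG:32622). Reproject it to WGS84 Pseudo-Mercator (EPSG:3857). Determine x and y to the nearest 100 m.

Unproject from UTM 22N (λ₀ = -51°) → φ = 50.67300002°, λ = -51.17980051°.
Web Mercator (R = 6378137 m): x = -5697309.331 m, y = 6563653.781 m.

x -5697300 m, y 6563700 m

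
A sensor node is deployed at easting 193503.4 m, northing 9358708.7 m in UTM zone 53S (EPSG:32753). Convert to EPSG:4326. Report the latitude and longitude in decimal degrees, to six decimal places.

Zone 53S: λ₀ = 135°, k₀ = 0.9996, false easting 500000 m, false northing 10000000 m.
Meridian distance M = (N − FN)/k₀ = -641547.9 m.
Inverse transverse Mercator on WGS84 gives φ = -5.79499987°, λ = 132.23260006°.

lat -5.795000°, lon 132.232600°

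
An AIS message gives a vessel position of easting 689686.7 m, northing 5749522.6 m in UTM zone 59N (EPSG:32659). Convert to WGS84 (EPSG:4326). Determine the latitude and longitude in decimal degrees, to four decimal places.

Zone 59N: λ₀ = 171°, k₀ = 0.9996, false easting 500000 m.
Meridian distance M = (N − FN)/k₀ = 5751823.3 m.
Inverse transverse Mercator on WGS84 gives φ = 51.86420043°, λ = 173.75499985°.

lat 51.8642°, lon 173.7550°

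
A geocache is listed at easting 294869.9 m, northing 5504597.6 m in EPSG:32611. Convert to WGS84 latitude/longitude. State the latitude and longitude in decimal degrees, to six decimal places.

Zone 11N: λ₀ = -117°, k₀ = 0.9996, false easting 500000 m.
Meridian distance M = (N − FN)/k₀ = 5506800.3 m.
Inverse transverse Mercator on WGS84 gives φ = 49.65900012°, λ = -119.84239963°.

lat 49.659000°, lon -119.842400°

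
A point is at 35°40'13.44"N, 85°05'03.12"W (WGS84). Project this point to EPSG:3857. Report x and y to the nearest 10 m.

x -9471530 m, y 4255360 m

Web Mercator is spherical with R = a = 6378137 m.
x = R·λ = 6378137 × -1.484999431 = -9471529.819 m.
y = R·ln tan(π/4 + φ/2) = 6378137 × 0.667179646 = 4255363.184 m.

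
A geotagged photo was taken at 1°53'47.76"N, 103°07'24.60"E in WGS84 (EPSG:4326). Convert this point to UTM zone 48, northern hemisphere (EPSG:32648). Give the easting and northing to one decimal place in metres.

Zone 48 central meridian λ₀ = 6×48 − 183 = 105°; Δλ = -1.8765°.
Transverse Mercator on WGS84 with k₀ = 0.9996 gives E = 291268.667 m, N = 209745.210 m.

E 291268.7 m, N 209745.2 m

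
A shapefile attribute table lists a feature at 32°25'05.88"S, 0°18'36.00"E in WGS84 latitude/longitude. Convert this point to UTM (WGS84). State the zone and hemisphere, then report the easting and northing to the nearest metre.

Longitude 0.3100° lies in the 6° band [0°, 6°), giving zone 31; latitude is south of the equator, so 31S.
Zone 31 central meridian λ₀ = 6×31 − 183 = 3°; Δλ = -2.6900°.
Transverse Mercator on WGS84 with k₀ = 0.9996 gives E = 247035.616 m, N = 6410012.462 m.

Zone 31S: E 247036 m, N 6410012 m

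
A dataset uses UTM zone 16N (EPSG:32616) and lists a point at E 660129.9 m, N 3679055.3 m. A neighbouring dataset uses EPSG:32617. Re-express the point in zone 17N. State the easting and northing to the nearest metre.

E 100989 m, N 3685919 m

UTM 16N → geographic: φ = 33.23859957°, λ = -85.28130017°.
UTM 17N (λ₀ = -81°) forward: E = 100989.495 m, N = 3685919.092 m.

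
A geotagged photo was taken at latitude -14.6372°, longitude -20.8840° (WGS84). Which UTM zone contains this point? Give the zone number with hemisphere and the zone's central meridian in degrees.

Zone 27S, central meridian -21°

UTM zone = ⌊(λ + 180)/6⌋ + 1; -20.8840° ∈ [-24°, -18°) → zone 27.
Hemisphere: S (φ < 0).
Central meridian λ₀ = 6×27 − 183 = -21°.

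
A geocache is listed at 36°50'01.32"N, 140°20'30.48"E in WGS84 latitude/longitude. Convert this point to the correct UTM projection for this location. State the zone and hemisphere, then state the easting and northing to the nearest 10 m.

Longitude 140.3418° lies in the 6° band [138°, 144°), giving zone 54; latitude is north of the equator, so 54N.
Zone 54 central meridian λ₀ = 6×54 − 183 = 141°; Δλ = -0.6582°.
Transverse Mercator on WGS84 with k₀ = 0.9996 gives E = 441308.292 m, N = 4076626.535 m.

Zone 54N: E 441310 m, N 4076630 m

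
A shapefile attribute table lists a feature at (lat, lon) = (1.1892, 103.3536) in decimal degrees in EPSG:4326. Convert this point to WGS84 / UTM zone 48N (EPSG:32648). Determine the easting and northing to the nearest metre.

E 316811 m, N 131497 m

Zone 48 central meridian λ₀ = 6×48 − 183 = 105°; Δλ = -1.6464°.
Transverse Mercator on WGS84 with k₀ = 0.9996 gives E = 316810.736 m, N = 131497.156 m.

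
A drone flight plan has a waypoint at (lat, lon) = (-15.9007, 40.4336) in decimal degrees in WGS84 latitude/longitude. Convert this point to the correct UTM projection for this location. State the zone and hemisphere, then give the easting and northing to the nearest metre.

Longitude 40.4336° lies in the 6° band [36°, 42°), giving zone 37; latitude is south of the equator, so 37S.
Zone 37 central meridian λ₀ = 6×37 − 183 = 39°; Δλ = +1.4336°.
Transverse Mercator on WGS84 with k₀ = 0.9996 gives E = 653472.344 m, N = 8241522.477 m.

Zone 37S: E 653472 m, N 8241522 m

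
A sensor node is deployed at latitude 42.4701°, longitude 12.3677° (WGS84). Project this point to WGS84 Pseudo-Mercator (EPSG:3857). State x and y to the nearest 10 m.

x 1376770 m, y 5231660 m

Web Mercator is spherical with R = a = 6378137 m.
x = R·λ = 6378137 × 0.215857086 = 1376766.066 m.
y = R·ln tan(π/4 + φ/2) = 6378137 × 0.820248976 = 5231660.343 m.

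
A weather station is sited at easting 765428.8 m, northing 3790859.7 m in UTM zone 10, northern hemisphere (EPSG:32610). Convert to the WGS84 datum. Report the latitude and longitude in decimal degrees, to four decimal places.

lat 34.2250°, lon -120.1186°

Zone 10N: λ₀ = -123°, k₀ = 0.9996, false easting 500000 m.
Meridian distance M = (N − FN)/k₀ = 3792376.7 m.
Inverse transverse Mercator on WGS84 gives φ = 34.22499961°, λ = -120.11860046°.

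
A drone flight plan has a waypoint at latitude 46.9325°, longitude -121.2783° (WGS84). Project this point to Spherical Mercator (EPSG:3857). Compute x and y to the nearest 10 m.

x -13500640 m, y 5931060 m

Web Mercator is spherical with R = a = 6378137 m.
x = R·λ = 6378137 × -2.116705646 = -13500638.600 m.
y = R·ln tan(π/4 + φ/2) = 6378137 × 0.929905285 = 5931063.306 m.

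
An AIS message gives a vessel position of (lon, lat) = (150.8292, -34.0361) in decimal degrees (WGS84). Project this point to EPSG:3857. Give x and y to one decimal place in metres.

x 16790229.7 m, y -4033650.4 m

Web Mercator is spherical with R = a = 6378137 m.
x = R·λ = 6378137 × 2.632466148 = 16790229.741 m.
y = R·ln tan(π/4 + φ/2) = 6378137 × -0.632418276 = -4033650.405 m.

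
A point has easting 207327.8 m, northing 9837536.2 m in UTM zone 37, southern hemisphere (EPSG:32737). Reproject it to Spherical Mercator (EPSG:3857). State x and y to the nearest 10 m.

Unproject from UTM 37S (λ₀ = 39°) → φ = -1.46829963°, λ = 36.36989990°.
Web Mercator (R = 6378137 m): x = 4048678.737 m, y = -163468.260 m.

x 4048680 m, y -163470 m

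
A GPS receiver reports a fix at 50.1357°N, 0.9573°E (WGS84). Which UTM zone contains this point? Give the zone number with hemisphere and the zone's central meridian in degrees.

UTM zone = ⌊(λ + 180)/6⌋ + 1; 0.9573° ∈ [0°, 6°) → zone 31.
Hemisphere: N (φ ≥ 0).
Central meridian λ₀ = 6×31 − 183 = 3°.

Zone 31N, central meridian 3°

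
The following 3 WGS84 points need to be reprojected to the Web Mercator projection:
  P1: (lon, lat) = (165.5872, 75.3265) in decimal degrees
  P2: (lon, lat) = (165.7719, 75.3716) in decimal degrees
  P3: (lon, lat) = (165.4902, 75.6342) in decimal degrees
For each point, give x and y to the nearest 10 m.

P1: x 18433080 m, y 13074190 m; P2: x 18453640 m, y 13094040 m; P3: x 18422280 m, y 13210820 m

Web Mercator: x = R·λ, y = R·ln tan(π/4+φ/2), R = 6378137 m.
P1 (75.3265°, 165.5872°) → (18433082.786, 13074188.111) m.
P2 (75.3716°, 165.7719°) → (18453643.496, 13094037.545) m.
P3 (75.6342°, 165.4902°) → (18422284.795, 13210816.086) m.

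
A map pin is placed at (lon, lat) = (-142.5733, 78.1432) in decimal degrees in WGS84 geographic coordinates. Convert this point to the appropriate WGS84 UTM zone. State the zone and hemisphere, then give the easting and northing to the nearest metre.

Zone 7N: E 463918 m, N 8674836 m

Longitude -142.5733° lies in the 6° band [-144°, -138°), giving zone 7; latitude is north of the equator, so 7N.
Zone 7 central meridian λ₀ = 6×7 − 183 = -141°; Δλ = -1.5733°.
Transverse Mercator on WGS84 with k₀ = 0.9996 gives E = 463917.509 m, N = 8674835.726 m.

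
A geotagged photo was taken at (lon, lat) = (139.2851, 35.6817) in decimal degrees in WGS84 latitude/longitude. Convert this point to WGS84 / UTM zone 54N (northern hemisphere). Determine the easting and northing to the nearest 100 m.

E 344800 m, N 3950000 m

Zone 54 central meridian λ₀ = 6×54 − 183 = 141°; Δλ = -1.7149°.
Transverse Mercator on WGS84 with k₀ = 0.9996 gives E = 344813.966 m, N = 3950000.124 m.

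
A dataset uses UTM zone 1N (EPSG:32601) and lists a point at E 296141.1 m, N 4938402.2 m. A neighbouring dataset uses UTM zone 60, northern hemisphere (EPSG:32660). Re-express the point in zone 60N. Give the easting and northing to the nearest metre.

UTM 1N → geographic: φ = 44.57010019°, λ = -179.56739955°.
UTM 60N (λ₀ = 177°) forward: E = 772559.478 m, N = 4940928.986 m.

E 772559 m, N 4940929 m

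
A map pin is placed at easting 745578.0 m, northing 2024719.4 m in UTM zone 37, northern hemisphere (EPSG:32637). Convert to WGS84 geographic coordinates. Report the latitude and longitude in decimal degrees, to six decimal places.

lat 18.298000°, lon 41.323200°

Zone 37N: λ₀ = 39°, k₀ = 0.9996, false easting 500000 m.
Meridian distance M = (N − FN)/k₀ = 2025529.6 m.
Inverse transverse Mercator on WGS84 gives φ = 18.29800038°, λ = 41.32319980°.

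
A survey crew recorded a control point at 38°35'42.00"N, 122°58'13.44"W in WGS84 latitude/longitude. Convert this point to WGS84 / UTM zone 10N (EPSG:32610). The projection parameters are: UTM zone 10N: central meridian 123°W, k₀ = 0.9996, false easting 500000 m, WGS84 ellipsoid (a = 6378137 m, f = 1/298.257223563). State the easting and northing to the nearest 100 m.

E 502600 m, N 4271800 m

Zone 10 central meridian λ₀ = 6×10 − 183 = -123°; Δλ = +0.0296°.
Transverse Mercator on WGS84 with k₀ = 0.9996 gives E = 502577.663 m, N = 4271835.276 m.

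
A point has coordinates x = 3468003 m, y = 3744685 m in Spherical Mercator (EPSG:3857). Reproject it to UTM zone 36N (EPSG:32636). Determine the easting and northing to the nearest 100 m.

E 325300 m, N 3526200 m

Web Mercator inverse (R = 6378137 m) → φ = 31.85799756°, λ = 31.15360100°.
UTM 36N forward: E = 325316.000 m, N = 3526181.910 m.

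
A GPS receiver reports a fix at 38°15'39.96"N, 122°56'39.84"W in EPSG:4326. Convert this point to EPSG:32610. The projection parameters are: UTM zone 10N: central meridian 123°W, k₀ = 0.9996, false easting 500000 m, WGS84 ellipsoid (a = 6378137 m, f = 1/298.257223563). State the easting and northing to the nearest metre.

Zone 10 central meridian λ₀ = 6×10 − 183 = -123°; Δλ = +0.0556°.
Transverse Mercator on WGS84 with k₀ = 0.9996 gives E = 504864.173 m, N = 4234786.714 m.

E 504864 m, N 4234787 m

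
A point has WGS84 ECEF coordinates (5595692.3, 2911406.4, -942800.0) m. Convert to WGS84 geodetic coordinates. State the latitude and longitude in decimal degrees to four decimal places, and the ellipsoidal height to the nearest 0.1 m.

λ = atan2(Y, X) = 27.48769984°; p = √(X²+Y²) = 6307777.7 m.
Bowring's method on WGS84 (a = 6378137 m, b = 6356752.314 m) gives φ = -8.55730015°, h = 179.530 m.

lat -8.5573°, lon 27.4877°, h 179.5 m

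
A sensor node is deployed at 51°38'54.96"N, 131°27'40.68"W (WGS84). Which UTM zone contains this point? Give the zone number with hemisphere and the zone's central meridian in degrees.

Zone 9N, central meridian -129°

UTM zone = ⌊(λ + 180)/6⌋ + 1; -131.4613° ∈ [-132°, -126°) → zone 9.
Hemisphere: N (φ ≥ 0).
Central meridian λ₀ = 6×9 − 183 = -129°.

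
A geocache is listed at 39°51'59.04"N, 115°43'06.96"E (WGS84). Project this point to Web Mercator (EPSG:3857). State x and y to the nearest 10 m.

x 12881740 m, y 4846550 m

Web Mercator is spherical with R = a = 6378137 m.
x = R·λ = 6378137 × 2.019670576 = 12881735.627 m.
y = R·ln tan(π/4 + φ/2) = 6378137 × 0.759868727 = 4846546.842 m.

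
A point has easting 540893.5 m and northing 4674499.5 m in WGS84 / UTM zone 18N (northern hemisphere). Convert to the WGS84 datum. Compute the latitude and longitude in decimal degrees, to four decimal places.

lat 42.2216°, lon -74.5045°

Zone 18N: λ₀ = -75°, k₀ = 0.9996, false easting 500000 m.
Meridian distance M = (N − FN)/k₀ = 4676370.0 m.
Inverse transverse Mercator on WGS84 gives φ = 42.22159978°, λ = -74.50449997°.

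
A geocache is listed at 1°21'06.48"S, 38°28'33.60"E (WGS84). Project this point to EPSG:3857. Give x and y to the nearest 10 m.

Web Mercator is spherical with R = a = 6378137 m.
x = R·λ = 6378137 × 0.671532883 = 4283128.728 m.
y = R·ln tan(π/4 + φ/2) = 6378137 × -0.023595550 = -150495.650 m.

x 4283130 m, y -150500 m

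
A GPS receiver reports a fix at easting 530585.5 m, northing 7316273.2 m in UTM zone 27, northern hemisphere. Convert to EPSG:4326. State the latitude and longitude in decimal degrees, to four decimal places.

lat 65.9659°, lon -20.3270°

Zone 27N: λ₀ = -21°, k₀ = 0.9996, false easting 500000 m.
Meridian distance M = (N − FN)/k₀ = 7319200.9 m.
Inverse transverse Mercator on WGS84 gives φ = 65.96589974°, λ = -20.32699935°.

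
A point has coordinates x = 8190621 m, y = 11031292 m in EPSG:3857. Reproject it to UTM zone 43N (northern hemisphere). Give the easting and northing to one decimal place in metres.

E 445409.6 m, N 7753651.7 m

Web Mercator inverse (R = 6378137 m) → φ = 69.88470134°, λ = 73.57760031°.
UTM 43N forward: E = 445409.643 m, N = 7753651.738 m.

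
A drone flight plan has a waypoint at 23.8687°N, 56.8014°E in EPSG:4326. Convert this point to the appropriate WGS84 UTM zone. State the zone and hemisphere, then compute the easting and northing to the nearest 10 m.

Zone 40N: E 479780 m, N 2639700 m

Longitude 56.8014° lies in the 6° band [54°, 60°), giving zone 40; latitude is north of the equator, so 40N.
Zone 40 central meridian λ₀ = 6×40 − 183 = 57°; Δλ = -0.1986°.
Transverse Mercator on WGS84 with k₀ = 0.9996 gives E = 479779.712 m, N = 2639704.106 m.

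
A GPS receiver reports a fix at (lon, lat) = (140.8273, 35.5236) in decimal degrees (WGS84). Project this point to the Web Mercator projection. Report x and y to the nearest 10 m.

x 15676820 m, y 4235270 m

Web Mercator is spherical with R = a = 6378137 m.
x = R·λ = 6378137 × 2.457900062 = 15676823.326 m.
y = R·ln tan(π/4 + φ/2) = 6378137 × 0.664028685 = 4235265.923 m.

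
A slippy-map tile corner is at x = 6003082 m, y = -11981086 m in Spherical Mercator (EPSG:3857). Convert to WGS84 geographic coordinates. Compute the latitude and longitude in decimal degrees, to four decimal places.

R = 6378137 m. λ = x/R = 53.92660312°.
φ = 2·arctan(exp(y/R)) − 90° = 2·arctan(0.15283) − 90° = -72.62200107°.

lat -72.6220°, lon 53.9266°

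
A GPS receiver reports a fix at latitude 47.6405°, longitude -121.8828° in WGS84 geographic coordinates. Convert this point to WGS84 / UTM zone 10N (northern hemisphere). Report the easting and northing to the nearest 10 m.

Zone 10 central meridian λ₀ = 6×10 − 183 = -123°; Δλ = +1.1172°.
Transverse Mercator on WGS84 with k₀ = 0.9996 gives E = 583914.950 m, N = 5276949.122 m.

E 583910 m, N 5276950 m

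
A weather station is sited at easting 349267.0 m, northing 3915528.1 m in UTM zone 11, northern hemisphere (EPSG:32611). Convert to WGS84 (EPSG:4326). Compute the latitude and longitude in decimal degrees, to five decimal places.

Zone 11N: λ₀ = -117°, k₀ = 0.9996, false easting 500000 m.
Meridian distance M = (N − FN)/k₀ = 3917094.9 m.
Inverse transverse Mercator on WGS84 gives φ = 35.37169969°, λ = -118.65930013°.

lat 35.37170°, lon -118.65930°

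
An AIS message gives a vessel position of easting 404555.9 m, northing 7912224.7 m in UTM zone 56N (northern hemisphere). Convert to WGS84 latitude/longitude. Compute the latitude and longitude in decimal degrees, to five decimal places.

lat 71.29340°, lon 150.33290°

Zone 56N: λ₀ = 153°, k₀ = 0.9996, false easting 500000 m.
Meridian distance M = (N − FN)/k₀ = 7915390.9 m.
Inverse transverse Mercator on WGS84 gives φ = 71.29340024°, λ = 150.33290015°.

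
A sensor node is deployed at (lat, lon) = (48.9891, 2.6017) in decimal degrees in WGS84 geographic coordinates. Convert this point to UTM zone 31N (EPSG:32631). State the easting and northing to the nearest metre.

E 470861 m, N 5426321 m

Zone 31 central meridian λ₀ = 6×31 − 183 = 3°; Δλ = -0.3983°.
Transverse Mercator on WGS84 with k₀ = 0.9996 gives E = 470861.008 m, N = 5426320.507 m.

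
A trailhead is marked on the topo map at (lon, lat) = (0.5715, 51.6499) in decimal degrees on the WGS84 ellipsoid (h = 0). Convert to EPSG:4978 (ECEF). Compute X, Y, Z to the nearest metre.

X 3965386 m, Y 39554 m, Z 4978728 m

WGS84: a = 6378137 m, e² = 0.006694380; N(φ) = a/√(1−e²sin²φ) = 6391307.713 m.
X = (N+h)·cosφ·cosλ = 3965385.541 m; Y = (N+h)·cosφ·sinλ = 39554.275 m; Z = (N(1−e²)+h)·sinφ = 4978727.523 m.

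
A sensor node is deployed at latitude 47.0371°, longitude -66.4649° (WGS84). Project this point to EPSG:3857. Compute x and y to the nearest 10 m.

x -7398840 m, y 5948130 m

Web Mercator is spherical with R = a = 6378137 m.
x = R·λ = 6378137 × -1.160031342 = -7398838.824 m.
y = R·ln tan(π/4 + φ/2) = 6378137 × 0.932581386 = 5948131.841 m.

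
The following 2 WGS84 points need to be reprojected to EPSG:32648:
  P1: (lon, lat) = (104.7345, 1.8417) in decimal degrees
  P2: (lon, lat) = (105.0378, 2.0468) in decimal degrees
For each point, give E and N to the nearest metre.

UTM zone 48N: λ₀ = 105°, k₀ = 0.9996.
P1 (1.8417°, 104.7345°) → (470471.550, 203566.089) m.
P2 (2.0468°, 105.0378°) → (504203.528, 226233.914) m.

P1: E 470472 m, N 203566 m; P2: E 504204 m, N 226234 m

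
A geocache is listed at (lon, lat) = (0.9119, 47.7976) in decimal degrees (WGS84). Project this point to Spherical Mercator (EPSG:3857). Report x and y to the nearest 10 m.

Web Mercator is spherical with R = a = 6378137 m.
x = R·λ = 6378137 × 0.015915657 = 101512.244 m.
y = R·ln tan(π/4 + φ/2) = 6378137 × 0.952197875 = 6073248.498 m.

x 101510 m, y 6073250 m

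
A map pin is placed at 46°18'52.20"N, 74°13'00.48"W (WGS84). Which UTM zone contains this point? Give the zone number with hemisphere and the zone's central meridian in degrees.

UTM zone = ⌊(λ + 180)/6⌋ + 1; -74.2168° ∈ [-78°, -72°) → zone 18.
Hemisphere: N (φ ≥ 0).
Central meridian λ₀ = 6×18 − 183 = -75°.

Zone 18N, central meridian -75°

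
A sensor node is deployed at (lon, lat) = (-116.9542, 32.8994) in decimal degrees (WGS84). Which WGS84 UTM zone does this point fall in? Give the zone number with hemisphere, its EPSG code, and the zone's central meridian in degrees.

Zone 11N (EPSG:32611), central meridian -117°

UTM zone = ⌊(λ + 180)/6⌋ + 1; -116.9542° ∈ [-120°, -114°) → zone 11.
Hemisphere: N (φ ≥ 0).
Central meridian λ₀ = 6×11 − 183 = -117°.
EPSG code: 32611.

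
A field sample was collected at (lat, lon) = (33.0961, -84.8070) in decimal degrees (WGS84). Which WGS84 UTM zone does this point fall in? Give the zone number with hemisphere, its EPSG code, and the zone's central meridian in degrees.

Zone 16N (EPSG:32616), central meridian -87°

UTM zone = ⌊(λ + 180)/6⌋ + 1; -84.8070° ∈ [-90°, -84°) → zone 16.
Hemisphere: N (φ ≥ 0).
Central meridian λ₀ = 6×16 − 183 = -87°.
EPSG code: 32616.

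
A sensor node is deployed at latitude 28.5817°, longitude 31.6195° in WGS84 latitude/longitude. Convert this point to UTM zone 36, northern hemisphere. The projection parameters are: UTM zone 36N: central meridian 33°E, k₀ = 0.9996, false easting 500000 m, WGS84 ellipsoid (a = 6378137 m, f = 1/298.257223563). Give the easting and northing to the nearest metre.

Zone 36 central meridian λ₀ = 6×36 − 183 = 33°; Δλ = -1.3805°.
Transverse Mercator on WGS84 with k₀ = 0.9996 gives E = 364994.493 m, N = 3162421.199 m.

E 364994 m, N 3162421 m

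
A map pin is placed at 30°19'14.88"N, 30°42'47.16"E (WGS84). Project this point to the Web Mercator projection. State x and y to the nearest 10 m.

Web Mercator is spherical with R = a = 6378137 m.
x = R·λ = 6378137 × 0.536044718 = 3418966.653 m.
y = R·ln tan(π/4 + φ/2) = 6378137 × 0.555781838 = 3544852.702 m.

x 3418970 m, y 3544850 m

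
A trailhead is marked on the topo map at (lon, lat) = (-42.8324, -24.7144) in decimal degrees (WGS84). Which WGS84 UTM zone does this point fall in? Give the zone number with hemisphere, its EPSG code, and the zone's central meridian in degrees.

UTM zone = ⌊(λ + 180)/6⌋ + 1; -42.8324° ∈ [-48°, -42°) → zone 23.
Hemisphere: S (φ < 0).
Central meridian λ₀ = 6×23 − 183 = -45°.
EPSG code: 32723.

Zone 23S (EPSG:32723), central meridian -45°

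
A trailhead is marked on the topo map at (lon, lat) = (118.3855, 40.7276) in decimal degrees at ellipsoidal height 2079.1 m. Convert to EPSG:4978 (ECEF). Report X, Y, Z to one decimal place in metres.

WGS84: a = 6378137 m, e² = 0.006694380; N(φ) = a/√(1−e²sin²φ) = 6387244.856 m.
X = (N+h)·cosφ·cosλ = -2301874.611 m; Y = (N+h)·cosφ·sinλ = 4259804.370 m; Z = (N(1−e²)+h)·sinφ = 4140902.405 m.

X -2301874.6 m, Y 4259804.4 m, Z 4140902.4 m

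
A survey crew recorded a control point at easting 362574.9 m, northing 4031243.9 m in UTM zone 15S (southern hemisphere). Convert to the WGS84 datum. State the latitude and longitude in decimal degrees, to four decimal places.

lat -53.8491°, lon -95.0891°

Zone 15S: λ₀ = -93°, k₀ = 0.9996, false easting 500000 m, false northing 10000000 m.
Meridian distance M = (N − FN)/k₀ = -5971144.6 m.
Inverse transverse Mercator on WGS84 gives φ = -53.84910041°, λ = -95.08910030°.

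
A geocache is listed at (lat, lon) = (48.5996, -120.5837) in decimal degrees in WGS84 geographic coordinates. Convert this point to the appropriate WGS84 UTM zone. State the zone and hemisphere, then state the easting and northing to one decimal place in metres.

Longitude -120.5837° lies in the 6° band [-126°, -120°), giving zone 10; latitude is north of the equator, so 10N.
Zone 10 central meridian λ₀ = 6×10 − 183 = -123°; Δλ = +2.4163°.
Transverse Mercator on WGS84 with k₀ = 0.9996 gives E = 678140.032 m, N = 5385765.175 m.

Zone 10N: E 678140.0 m, N 5385765.2 m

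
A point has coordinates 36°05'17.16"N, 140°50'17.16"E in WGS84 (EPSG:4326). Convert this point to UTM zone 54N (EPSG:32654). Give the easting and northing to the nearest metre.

E 485425 m, N 3993732 m

Zone 54 central meridian λ₀ = 6×54 − 183 = 141°; Δλ = -0.1619°.
Transverse Mercator on WGS84 with k₀ = 0.9996 gives E = 485424.579 m, N = 3993732.233 m.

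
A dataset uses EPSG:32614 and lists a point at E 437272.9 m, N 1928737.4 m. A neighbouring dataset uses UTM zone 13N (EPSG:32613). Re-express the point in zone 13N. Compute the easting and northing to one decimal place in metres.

E 1075117.1 m, N 1936796.0 m

UTM 14N → geographic: φ = 17.44370044°, λ = -99.59069991°.
UTM 13N (λ₀ = -105°) forward: E = 1075117.118 m, N = 1936796.047 m.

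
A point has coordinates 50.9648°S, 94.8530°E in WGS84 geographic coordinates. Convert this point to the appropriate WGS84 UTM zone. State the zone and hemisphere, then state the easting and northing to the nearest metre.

Zone 46S: E 630118 m, N 4352455 m

Longitude 94.8530° lies in the 6° band [90°, 96°), giving zone 46; latitude is south of the equator, so 46S.
Zone 46 central meridian λ₀ = 6×46 − 183 = 93°; Δλ = +1.8530°.
Transverse Mercator on WGS84 with k₀ = 0.9996 gives E = 630117.955 m, N = 4352454.861 m.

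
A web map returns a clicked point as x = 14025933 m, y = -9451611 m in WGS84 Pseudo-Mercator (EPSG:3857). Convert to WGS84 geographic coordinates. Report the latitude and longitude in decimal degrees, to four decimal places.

R = 6378137 m. λ = x/R = 125.99709988°.
φ = 2·arctan(exp(y/R)) − 90° = 2·arctan(0.22721) − 90° = -64.39820065°.

lat -64.3982°, lon 125.9971°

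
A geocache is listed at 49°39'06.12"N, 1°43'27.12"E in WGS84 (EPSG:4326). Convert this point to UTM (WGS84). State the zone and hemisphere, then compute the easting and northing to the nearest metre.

Zone 31N: E 407910 m, N 5500688 m

Longitude 1.7242° lies in the 6° band [0°, 6°), giving zone 31; latitude is north of the equator, so 31N.
Zone 31 central meridian λ₀ = 6×31 − 183 = 3°; Δλ = -1.2758°.
Transverse Mercator on WGS84 with k₀ = 0.9996 gives E = 407909.516 m, N = 5500687.739 m.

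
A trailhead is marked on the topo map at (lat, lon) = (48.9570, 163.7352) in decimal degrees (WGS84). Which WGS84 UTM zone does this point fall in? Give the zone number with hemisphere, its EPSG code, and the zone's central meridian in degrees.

UTM zone = ⌊(λ + 180)/6⌋ + 1; 163.7352° ∈ [162°, 168°) → zone 58.
Hemisphere: N (φ ≥ 0).
Central meridian λ₀ = 6×58 − 183 = 165°.
EPSG code: 32658.

Zone 58N (EPSG:32658), central meridian 165°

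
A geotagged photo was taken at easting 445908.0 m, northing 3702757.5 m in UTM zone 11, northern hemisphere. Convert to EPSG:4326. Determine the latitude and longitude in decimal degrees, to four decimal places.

lat 33.4629°, lon -117.5821°

Zone 11N: λ₀ = -117°, k₀ = 0.9996, false easting 500000 m.
Meridian distance M = (N − FN)/k₀ = 3704239.2 m.
Inverse transverse Mercator on WGS84 gives φ = 33.46289995°, λ = -117.58210002°.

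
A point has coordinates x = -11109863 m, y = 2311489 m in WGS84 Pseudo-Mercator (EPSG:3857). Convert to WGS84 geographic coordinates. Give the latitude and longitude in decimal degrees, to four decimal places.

R = 6378137 m. λ = x/R = -99.80159737°.
φ = 2·arctan(exp(y/R)) − 90° = 2·arctan(1.43679) − 90° = 20.32430382°.

lat 20.3243°, lon -99.8016°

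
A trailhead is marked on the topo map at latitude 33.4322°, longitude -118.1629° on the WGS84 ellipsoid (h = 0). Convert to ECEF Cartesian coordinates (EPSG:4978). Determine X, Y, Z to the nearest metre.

WGS84: a = 6378137 m, e² = 0.006694380; N(φ) = a/√(1−e²sin²φ) = 6384627.241 m.
X = (N+h)·cosφ·cosλ = -2514811.598 m; Y = (N+h)·cosφ·sinλ = -4697404.848 m; Z = (N(1−e²)+h)·sinφ = 3494061.107 m.

X -2514812 m, Y -4697405 m, Z 3494061 m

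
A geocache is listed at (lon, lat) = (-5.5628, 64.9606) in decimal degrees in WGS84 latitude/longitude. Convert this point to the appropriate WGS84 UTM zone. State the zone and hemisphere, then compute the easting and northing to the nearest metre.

Longitude -5.5628° lies in the 6° band [-6°, 0°), giving zone 30; latitude is north of the equator, so 30N.
Zone 30 central meridian λ₀ = 6×30 − 183 = -3°; Δλ = -2.5628°.
Transverse Mercator on WGS84 with k₀ = 0.9996 gives E = 378994.830 m, N = 7206515.995 m.

Zone 30N: E 378995 m, N 7206516 m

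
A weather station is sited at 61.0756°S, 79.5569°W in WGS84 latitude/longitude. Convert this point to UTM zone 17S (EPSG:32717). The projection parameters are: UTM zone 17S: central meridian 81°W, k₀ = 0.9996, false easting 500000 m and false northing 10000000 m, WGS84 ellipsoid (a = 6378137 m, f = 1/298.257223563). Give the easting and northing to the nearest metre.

E 577861 m, N 3227934 m

Zone 17 central meridian λ₀ = 6×17 − 183 = -81°; Δλ = +1.4431°.
Transverse Mercator on WGS84 with k₀ = 0.9996 gives E = 577861.323 m, N = 3227933.638 m.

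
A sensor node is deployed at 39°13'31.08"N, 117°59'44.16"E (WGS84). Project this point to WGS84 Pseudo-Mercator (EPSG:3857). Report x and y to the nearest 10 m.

x 13135210 m, y 4754000 m

Web Mercator is spherical with R = a = 6378137 m.
x = R·λ = 6378137 × 2.059411723 = 13135210.108 m.
y = R·ln tan(π/4 + φ/2) = 6378137 × 0.745358000 = 4753995.439 m.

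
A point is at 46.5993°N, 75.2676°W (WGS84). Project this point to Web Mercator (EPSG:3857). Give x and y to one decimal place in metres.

Web Mercator is spherical with R = a = 6378137 m.
x = R·λ = 6378137 × -1.313667440 = -8378750.905 m.
y = R·ln tan(π/4 + φ/2) = 6378137 × 0.921415319 = 5876913.141 m.

x -8378750.9 m, y 5876913.1 m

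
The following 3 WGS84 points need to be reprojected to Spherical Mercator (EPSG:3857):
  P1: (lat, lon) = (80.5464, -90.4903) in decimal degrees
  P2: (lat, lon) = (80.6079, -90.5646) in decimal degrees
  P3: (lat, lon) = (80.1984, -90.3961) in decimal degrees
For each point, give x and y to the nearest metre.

Web Mercator: x = R·λ, y = R·ln tan(π/4+φ/2), R = 6378137 m.
P1 (80.5464°, -90.4903°) → (-10073334.118, 15898822.042) m.
P2 (80.6079°, -90.5646°) → (-10081605.156, 15940638.545) m.
P3 (80.1984°, -90.3961°) → (-10062847.822, 15667163.787) m.

P1: x -10073334 m, y 15898822 m; P2: x -10081605 m, y 15940639 m; P3: x -10062848 m, y 15667164 m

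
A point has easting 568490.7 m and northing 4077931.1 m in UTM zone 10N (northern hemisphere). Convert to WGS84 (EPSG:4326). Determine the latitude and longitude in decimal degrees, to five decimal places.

Zone 10N: λ₀ = -123°, k₀ = 0.9996, false easting 500000 m.
Meridian distance M = (N − FN)/k₀ = 4079562.9 m.
Inverse transverse Mercator on WGS84 gives φ = 36.84480006°, λ = -122.23179962°.

lat 36.84480°, lon -122.23180°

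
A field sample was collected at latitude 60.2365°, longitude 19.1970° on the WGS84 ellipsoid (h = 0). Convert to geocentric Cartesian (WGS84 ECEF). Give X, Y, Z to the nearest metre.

WGS84: a = 6378137 m, e² = 0.006694380; N(φ) = a/√(1−e²sin²φ) = 6394285.885 m.
X = (N+h)·cosφ·cosλ = 2997749.037 m; Y = (N+h)·cosφ·sinλ = 1043750.670 m; Z = (N(1−e²)+h)·sinφ = 5513604.741 m.

X 2997749 m, Y 1043751 m, Z 5513605 m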